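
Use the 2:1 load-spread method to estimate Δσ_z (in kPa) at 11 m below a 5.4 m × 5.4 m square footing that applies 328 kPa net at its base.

By the 2:1 method the load spreads at 1 horizontal : 2 vertical, so at depth z the loaded area has grown by z in each plan dimension:
Δσ = qBL/((B+z)(L+z)) = 328×5.4×5.4/((5.4+11)(5.4+11)) = 35.561 kPa

Δσ_z ≈ 35.6 kPa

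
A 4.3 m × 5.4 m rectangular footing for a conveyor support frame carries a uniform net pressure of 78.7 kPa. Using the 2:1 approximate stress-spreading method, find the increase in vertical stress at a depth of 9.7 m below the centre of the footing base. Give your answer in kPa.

Δσ_z ≈ 8.64 kPa

By the 2:1 method the load spreads at 1 horizontal : 2 vertical, so at depth z the loaded area has grown by z in each plan dimension:
Δσ = qBL/((B+z)(L+z)) = 78.7×4.3×5.4/((4.3+9.7)(5.4+9.7)) = 8.6443 kPa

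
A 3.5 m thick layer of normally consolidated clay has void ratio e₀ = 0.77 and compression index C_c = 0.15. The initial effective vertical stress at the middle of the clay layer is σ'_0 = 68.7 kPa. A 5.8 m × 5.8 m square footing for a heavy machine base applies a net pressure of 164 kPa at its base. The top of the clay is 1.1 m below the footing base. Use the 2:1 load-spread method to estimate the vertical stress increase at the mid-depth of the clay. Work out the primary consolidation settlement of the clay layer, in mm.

Mid-depth of clay below the footing base: z = 1.1 + 3.5/2 = 2.85 m.
Stress increase at mid-clay by the 2:1 spreading method:
Δσ = qBL/((B+z)(L+z)) = 164×5.8×5.8/((5.8+2.85)(5.8+2.85)) = 73.734 kPa
Final effective stress: σ'_f = σ'_0 + Δσ = 68.7 + 73.734 = 142.43 kPa.
Normally consolidated clay, so the full stress increment lies on the virgin compression line:
S_c = C_c·H/(1+e₀)·log₁₀(σ'_f/σ'_0) = 0.15×3.5/(1+0.77)×log₁₀(142.43/68.7)
    = 0.29661 × 0.31664 = 0.09392 m

S_c ≈ 93.9 mm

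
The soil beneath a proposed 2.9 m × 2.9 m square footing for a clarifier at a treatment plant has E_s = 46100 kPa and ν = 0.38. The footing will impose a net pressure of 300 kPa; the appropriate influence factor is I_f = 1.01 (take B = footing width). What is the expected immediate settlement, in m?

Immediate (elastic) settlement: S_e = q·B·(1−ν²)/E_s · I_f.
S_e = 300 × 2.9 × (1 − 0.38²) / 46100 × 1.01
    = 300 × 2.9 × 0.8556 / 46100 × 1.01
    = 0.01631 m

S_e ≈ 0.0163 m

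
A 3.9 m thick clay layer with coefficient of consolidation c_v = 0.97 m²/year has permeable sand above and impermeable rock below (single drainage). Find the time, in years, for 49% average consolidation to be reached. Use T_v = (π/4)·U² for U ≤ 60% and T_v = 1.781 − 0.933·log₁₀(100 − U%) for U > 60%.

t ≈ 2.96 years

Drainage path length: H_d = H = 3.9 m (single drainage).
U ≤ 60%: T_v = (π/4)·U² = (π/4)×0.49² = 0.18857.
t = T_v·H_d²/c_v = 0.18857×3.9²/0.97 = 2.957 years.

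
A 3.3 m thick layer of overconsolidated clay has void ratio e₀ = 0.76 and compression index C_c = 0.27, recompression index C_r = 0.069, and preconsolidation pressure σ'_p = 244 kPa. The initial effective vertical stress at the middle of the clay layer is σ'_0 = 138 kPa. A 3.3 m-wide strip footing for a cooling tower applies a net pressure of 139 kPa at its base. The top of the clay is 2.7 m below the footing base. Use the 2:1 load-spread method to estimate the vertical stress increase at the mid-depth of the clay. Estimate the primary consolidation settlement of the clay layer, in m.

S_c ≈ 0.0203 m

Mid-depth of clay below the footing base: z = 2.7 + 3.3/2 = 4.35 m.
Stress increase at mid-clay by the 2:1 spreading method:
Δσ = qB/(B+z) = 139×3.3/(3.3+4.35) = 59.961 kPa
Final effective stress: σ'_f = 138 + 59.961 = 197.96 kPa.
σ'_f = 197.96 ≤ σ'_p = 244 kPa, so the clay remains overconsolidated and only the recompression index applies:
S_c = C_r·H/(1+e₀)·log₁₀(σ'_f/σ'_0) = 0.069×3.3/1.76×log₁₀(197.96/138)
    = 0.12938 × 0.1567 = 0.02027 m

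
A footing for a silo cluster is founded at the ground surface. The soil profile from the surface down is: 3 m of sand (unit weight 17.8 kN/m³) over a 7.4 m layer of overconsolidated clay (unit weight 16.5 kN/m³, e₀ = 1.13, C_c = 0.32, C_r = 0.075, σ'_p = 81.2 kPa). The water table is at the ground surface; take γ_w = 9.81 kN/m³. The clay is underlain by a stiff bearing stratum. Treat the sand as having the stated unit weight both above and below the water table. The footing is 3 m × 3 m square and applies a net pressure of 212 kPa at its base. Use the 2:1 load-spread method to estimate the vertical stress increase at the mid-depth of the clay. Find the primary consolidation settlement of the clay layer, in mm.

Mid-depth of clay below the ground surface: z = 3 + 7.4/2 = 6.7 m.
Total vertical stress at mid-clay: σ_v = 17.8×3 + 16.5×3.7 = 114.45 kPa.
Pore pressure: u = 9.81×(6.7 − 0) = 65.727 kPa.
Initial effective stress: σ'_0 = σ_v − u = 114.45 − 65.727 = 48.723 kPa.
Stress increase at mid-clay by the 2:1 spreading method:
Δσ = qBL/((B+z)(L+z)) = 212×3×3/((3+6.7)(3+6.7)) = 20.278 kPa
Final effective stress: σ'_f = 48.723 + 20.278 = 69.001 kPa.
σ'_f = 69.001 ≤ σ'_p = 81.2 kPa, so the clay remains overconsolidated and only the recompression index applies:
S_c = C_r·H/(1+e₀)·log₁₀(σ'_f/σ'_0) = 0.075×7.4/2.13×log₁₀(69.001/48.723)
    = 0.26056 × 0.15112 = 0.03938 m

S_c ≈ 39.4 mm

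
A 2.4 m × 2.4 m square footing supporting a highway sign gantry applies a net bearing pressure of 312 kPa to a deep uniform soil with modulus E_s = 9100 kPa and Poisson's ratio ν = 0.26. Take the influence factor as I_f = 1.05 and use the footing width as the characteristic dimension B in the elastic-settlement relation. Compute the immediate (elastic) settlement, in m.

S_e ≈ 0.0806 m

Immediate (elastic) settlement: S_e = q·B·(1−ν²)/E_s · I_f.
S_e = 312 × 2.4 × (1 − 0.26²) / 9100 × 1.05
    = 312 × 2.4 × 0.9324 / 9100 × 1.05
    = 0.08056 m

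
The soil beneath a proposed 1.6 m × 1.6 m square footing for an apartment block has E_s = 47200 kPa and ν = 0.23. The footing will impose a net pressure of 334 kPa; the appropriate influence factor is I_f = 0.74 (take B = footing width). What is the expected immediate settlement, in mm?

S_e ≈ 7.94 mm

Immediate (elastic) settlement: S_e = q·B·(1−ν²)/E_s · I_f.
S_e = 334 × 1.6 × (1 − 0.23²) / 47200 × 0.74
    = 334 × 1.6 × 0.9471 / 47200 × 0.74
    = 0.007935 m = 7.935 mm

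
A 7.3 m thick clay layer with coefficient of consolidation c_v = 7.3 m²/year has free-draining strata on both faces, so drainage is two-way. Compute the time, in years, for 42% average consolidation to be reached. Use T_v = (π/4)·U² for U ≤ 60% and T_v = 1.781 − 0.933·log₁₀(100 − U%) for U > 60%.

Drainage path length: H_d = H/2 = 3.65 m (double drainage).
U ≤ 60%: T_v = (π/4)·U² = (π/4)×0.42² = 0.13854.
t = T_v·H_d²/c_v = 0.13854×3.65²/7.3 = 0.2528 years.

t ≈ 0.253 years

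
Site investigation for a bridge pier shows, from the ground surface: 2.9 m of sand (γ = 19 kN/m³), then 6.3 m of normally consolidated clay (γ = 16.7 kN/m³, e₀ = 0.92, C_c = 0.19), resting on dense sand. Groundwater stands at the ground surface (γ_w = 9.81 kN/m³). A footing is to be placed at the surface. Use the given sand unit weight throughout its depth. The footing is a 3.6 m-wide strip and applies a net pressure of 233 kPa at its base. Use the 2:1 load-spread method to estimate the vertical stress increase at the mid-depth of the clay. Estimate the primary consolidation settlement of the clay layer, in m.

S_c ≈ 0.279 m

Mid-depth of clay below the ground surface: z = 2.9 + 6.3/2 = 6.05 m.
Total vertical stress at mid-clay: σ_v = 19×2.9 + 16.7×3.15 = 107.7 kPa.
Pore pressure: u = 9.81×(6.05 − 0) = 59.351 kPa.
Initial effective stress: σ'_0 = σ_v − u = 107.7 − 59.351 = 48.349 kPa.
Stress increase at mid-clay by the 2:1 spreading method:
Δσ = qB/(B+z) = 233×3.6/(3.6+6.05) = 86.922 kPa
Final effective stress: σ'_f = σ'_0 + Δσ = 48.349 + 86.922 = 135.27 kPa.
Normally consolidated clay, so the full stress increment lies on the virgin compression line:
S_c = C_c·H/(1+e₀)·log₁₀(σ'_f/σ'_0) = 0.19×6.3/(1+0.92)×log₁₀(135.27/48.349)
    = 0.62344 × 0.44681 = 0.2786 m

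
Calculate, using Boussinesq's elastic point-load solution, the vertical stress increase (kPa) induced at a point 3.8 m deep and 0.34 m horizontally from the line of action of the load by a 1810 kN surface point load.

Boussinesq vertical stress below a point load on an elastic half-space:
Δσ_z = 3P/(2πz²) · [1 + (r/z)²]^(−5/2)
r/z = 0.34/3.8 = 0.089474; [1+(r/z)²]^(−5/2) = 0.98026.
Δσ_z = 3×1810/(2π×3.8²) × 0.98026 = 59.848 × 0.98026 = 58.67 kPa

Δσ_z ≈ 58.7 kPa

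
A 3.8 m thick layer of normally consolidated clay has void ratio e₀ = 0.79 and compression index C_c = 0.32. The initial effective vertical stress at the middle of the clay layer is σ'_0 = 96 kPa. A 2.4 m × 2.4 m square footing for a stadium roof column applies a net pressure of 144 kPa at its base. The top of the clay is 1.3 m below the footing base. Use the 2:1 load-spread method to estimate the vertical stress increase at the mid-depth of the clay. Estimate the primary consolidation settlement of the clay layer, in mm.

S_c ≈ 71.8 mm

Mid-depth of clay below the footing base: z = 1.3 + 3.8/2 = 3.2 m.
Stress increase at mid-clay by the 2:1 spreading method:
Δσ = qBL/((B+z)(L+z)) = 144×2.4×2.4/((2.4+3.2)(2.4+3.2)) = 26.449 kPa
Final effective stress: σ'_f = σ'_0 + Δσ = 96 + 26.449 = 122.45 kPa.
Normally consolidated clay, so the full stress increment lies on the virgin compression line:
S_c = C_c·H/(1+e₀)·log₁₀(σ'_f/σ'_0) = 0.32×3.8/(1+0.79)×log₁₀(122.45/96)
    = 0.67933 × 0.10569 = 0.0718 m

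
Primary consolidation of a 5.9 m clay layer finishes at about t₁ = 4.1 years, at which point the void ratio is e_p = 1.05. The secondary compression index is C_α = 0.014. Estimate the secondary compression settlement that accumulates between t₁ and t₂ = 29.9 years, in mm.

S_s ≈ 34.8 mm

Secondary compression: S_s = C_α·H/(1+e_p)·log₁₀(t₂/t₁)
S_s = 0.014×5.9/(1+1.05)×log₁₀(29.9/4.1)
    = 0.04029 × 0.8629 = 0.03477 m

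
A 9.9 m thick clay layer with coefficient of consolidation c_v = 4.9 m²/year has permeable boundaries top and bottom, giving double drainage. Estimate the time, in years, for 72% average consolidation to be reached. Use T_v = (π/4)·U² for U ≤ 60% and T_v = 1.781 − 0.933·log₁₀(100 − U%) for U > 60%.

Drainage path length: H_d = H/2 = 4.95 m (double drainage).
U > 60%: T_v = 1.781 − 0.933·log₁₀(100 − 72) = 0.4308.
t = T_v·H_d²/c_v = 0.4308×4.95²/4.9 = 2.154 years.

t ≈ 2.15 years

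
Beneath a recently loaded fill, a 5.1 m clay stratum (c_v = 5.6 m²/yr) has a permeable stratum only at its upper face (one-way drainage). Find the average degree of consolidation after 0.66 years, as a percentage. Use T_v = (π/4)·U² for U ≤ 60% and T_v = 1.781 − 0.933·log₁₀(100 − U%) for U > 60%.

Drainage path length: H_d = H = 5.1 m (single drainage).
T_v = c_v·t/H_d² = 5.6×0.66/5.1² = 0.1421.
T_v = 0.1421 corresponds to the U ≤ 60% branch:
U = √(4T_v/π) = 0.4254

U ≈ 42.5 %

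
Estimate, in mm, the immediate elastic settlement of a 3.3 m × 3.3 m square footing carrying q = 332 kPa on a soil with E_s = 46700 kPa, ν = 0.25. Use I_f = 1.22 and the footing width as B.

S_e ≈ 26.8 mm

Immediate (elastic) settlement: S_e = q·B·(1−ν²)/E_s · I_f.
S_e = 332 × 3.3 × (1 − 0.25²) / 46700 × 1.22
    = 332 × 3.3 × 0.9375 / 46700 × 1.22
    = 0.02683 m = 26.83 mm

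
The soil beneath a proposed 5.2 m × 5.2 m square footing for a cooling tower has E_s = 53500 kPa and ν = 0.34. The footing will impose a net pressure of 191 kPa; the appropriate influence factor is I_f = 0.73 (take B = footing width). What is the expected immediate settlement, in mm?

S_e ≈ 12 mm

Immediate (elastic) settlement: S_e = q·B·(1−ν²)/E_s · I_f.
S_e = 191 × 5.2 × (1 − 0.34²) / 53500 × 0.73
    = 191 × 5.2 × 0.8844 / 53500 × 0.73
    = 0.01199 m = 11.99 mm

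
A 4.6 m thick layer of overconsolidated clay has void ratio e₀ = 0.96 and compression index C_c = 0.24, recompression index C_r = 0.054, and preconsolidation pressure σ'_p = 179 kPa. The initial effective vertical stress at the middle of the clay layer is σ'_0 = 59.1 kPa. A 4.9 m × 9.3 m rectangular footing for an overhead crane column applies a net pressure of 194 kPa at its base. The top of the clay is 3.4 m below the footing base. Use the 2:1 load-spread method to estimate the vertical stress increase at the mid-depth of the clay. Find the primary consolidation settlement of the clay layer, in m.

Mid-depth of clay below the footing base: z = 3.4 + 4.6/2 = 5.7 m.
Stress increase at mid-clay by the 2:1 spreading method:
Δσ = qBL/((B+z)(L+z)) = 194×4.9×9.3/((4.9+5.7)(9.3+5.7)) = 55.601 kPa
Final effective stress: σ'_f = 59.1 + 55.601 = 114.7 kPa.
σ'_f = 114.7 ≤ σ'_p = 179 kPa, so the clay remains overconsolidated and only the recompression index applies:
S_c = C_r·H/(1+e₀)·log₁₀(σ'_f/σ'_0) = 0.054×4.6/1.96×log₁₀(114.7/59.1)
    = 0.12673 × 0.28798 = 0.0365 m

S_c ≈ 0.0365 m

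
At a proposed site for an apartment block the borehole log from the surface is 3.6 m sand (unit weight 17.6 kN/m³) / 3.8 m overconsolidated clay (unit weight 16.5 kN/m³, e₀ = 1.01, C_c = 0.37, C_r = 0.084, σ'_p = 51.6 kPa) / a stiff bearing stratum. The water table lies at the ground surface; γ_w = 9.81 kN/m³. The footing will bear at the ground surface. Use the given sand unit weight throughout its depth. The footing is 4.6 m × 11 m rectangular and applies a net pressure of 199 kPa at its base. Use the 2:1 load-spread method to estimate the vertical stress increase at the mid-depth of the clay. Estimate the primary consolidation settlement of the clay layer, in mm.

Mid-depth of clay below the ground surface: z = 3.6 + 3.8/2 = 5.5 m.
Total vertical stress at mid-clay: σ_v = 17.6×3.6 + 16.5×1.9 = 94.71 kPa.
Pore pressure: u = 9.81×(5.5 − 0) = 53.955 kPa.
Initial effective stress: σ'_0 = σ_v − u = 94.71 − 53.955 = 40.755 kPa.
Stress increase at mid-clay by the 2:1 spreading method:
Δσ = qBL/((B+z)(L+z)) = 199×4.6×11/((4.6+5.5)(11+5.5)) = 60.422 kPa
Final effective stress: σ'_f = 40.755 + 60.422 = 101.18 kPa.
σ'_f = 101.18 > σ'_p = 51.6 kPa, so the stress path crosses the preconsolidation pressure — recompression up to σ'_p, then virgin compression beyond:
S_c = H/(1+e₀)·[C_r·log₁₀(σ'_p/σ'_0) + C_c·log₁₀(σ'_f/σ'_p)]
    = 3.8/2.01 × [0.084×log₁₀(51.6/40.755) + 0.37×log₁₀(101.18/51.6)]
    = 1.8905 × [0.0086074 + 0.1082] = 0.2208 m

S_c ≈ 221 mm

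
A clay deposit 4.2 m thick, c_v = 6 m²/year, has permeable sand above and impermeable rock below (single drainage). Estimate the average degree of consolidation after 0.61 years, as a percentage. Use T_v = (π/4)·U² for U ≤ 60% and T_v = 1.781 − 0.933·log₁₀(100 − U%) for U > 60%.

U ≈ 51.4 %

Drainage path length: H_d = H = 4.2 m (single drainage).
T_v = c_v·t/H_d² = 6×0.61/4.2² = 0.20748.
T_v = 0.20748 corresponds to the U ≤ 60% branch:
U = √(4T_v/π) = 0.514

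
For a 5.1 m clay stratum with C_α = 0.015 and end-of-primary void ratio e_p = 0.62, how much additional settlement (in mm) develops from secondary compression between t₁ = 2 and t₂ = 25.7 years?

Secondary compression: S_s = C_α·H/(1+e_p)·log₁₀(t₂/t₁)
S_s = 0.015×5.1/(1+0.62)×log₁₀(25.7/2)
    = 0.04722 × 1.109 = 0.05236 m

S_s ≈ 52.4 mm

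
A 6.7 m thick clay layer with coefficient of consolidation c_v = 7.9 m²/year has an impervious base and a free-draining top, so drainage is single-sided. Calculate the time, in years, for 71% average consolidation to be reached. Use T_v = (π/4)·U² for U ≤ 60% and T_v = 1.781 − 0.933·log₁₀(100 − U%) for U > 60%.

t ≈ 2.37 years

Drainage path length: H_d = H = 6.7 m (single drainage).
U > 60%: T_v = 1.781 − 0.933·log₁₀(100 − 71) = 0.41658.
t = T_v·H_d²/c_v = 0.41658×6.7²/7.9 = 2.367 years.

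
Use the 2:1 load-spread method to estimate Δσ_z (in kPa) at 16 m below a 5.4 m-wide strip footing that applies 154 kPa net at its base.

Δσ_z ≈ 38.9 kPa

By the 2:1 method the load spreads at 1 horizontal : 2 vertical, so at depth z the loaded area has grown by z in each plan dimension:
Δσ = qB/(B+z) = 154×5.4/(5.4+16) = 38.86 kPa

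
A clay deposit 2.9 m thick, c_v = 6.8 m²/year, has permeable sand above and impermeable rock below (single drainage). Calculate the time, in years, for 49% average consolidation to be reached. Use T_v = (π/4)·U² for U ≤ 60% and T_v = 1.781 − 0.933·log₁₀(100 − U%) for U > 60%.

Drainage path length: H_d = H = 2.9 m (single drainage).
U ≤ 60%: T_v = (π/4)·U² = (π/4)×0.49² = 0.18857.
t = T_v·H_d²/c_v = 0.18857×2.9²/6.8 = 0.2332 years.

t ≈ 0.233 years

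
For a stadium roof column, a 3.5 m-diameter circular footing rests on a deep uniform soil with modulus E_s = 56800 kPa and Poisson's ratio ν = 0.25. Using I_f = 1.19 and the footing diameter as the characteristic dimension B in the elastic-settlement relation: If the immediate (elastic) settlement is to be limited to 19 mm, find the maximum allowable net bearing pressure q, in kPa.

S_e = q·B·(1−ν²)/E_s · I_f  ⇒  q = S_e·E_s / (B·(1−ν²)·I_f).
q = 0.019 × 56800 / (3.5 × 0.9375 × 1.19) = 276.4 kPa

q ≈ 276 kPa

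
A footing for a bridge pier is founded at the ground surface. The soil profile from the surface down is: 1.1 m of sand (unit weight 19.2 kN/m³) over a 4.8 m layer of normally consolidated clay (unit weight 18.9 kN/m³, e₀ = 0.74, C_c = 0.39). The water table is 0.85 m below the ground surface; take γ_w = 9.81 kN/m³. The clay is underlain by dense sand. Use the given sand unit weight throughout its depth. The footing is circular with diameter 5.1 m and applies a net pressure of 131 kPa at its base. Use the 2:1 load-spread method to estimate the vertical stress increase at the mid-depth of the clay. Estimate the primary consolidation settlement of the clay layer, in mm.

Mid-depth of clay below the ground surface: z = 1.1 + 4.8/2 = 3.5 m.
Total vertical stress at mid-clay: σ_v = 19.2×1.1 + 18.9×2.4 = 66.48 kPa.
Pore pressure: u = 9.81×(3.5 − 0.85) = 25.997 kPa.
Initial effective stress: σ'_0 = σ_v − u = 66.48 − 25.997 = 40.483 kPa.
Stress increase at mid-clay by the 2:1 spreading method:
Δσ ≈ qD²/(D+z)² = 131×5.1²/(5.1+3.5)² = 46.07 kPa
Final effective stress: σ'_f = σ'_0 + Δσ = 40.483 + 46.07 = 86.553 kPa.
Normally consolidated clay, so the full stress increment lies on the virgin compression line:
S_c = C_c·H/(1+e₀)·log₁₀(σ'_f/σ'_0) = 0.39×4.8/(1+0.74)×log₁₀(86.553/40.483)
    = 1.0759 × 0.33001 = 0.3551 m

S_c ≈ 355 mm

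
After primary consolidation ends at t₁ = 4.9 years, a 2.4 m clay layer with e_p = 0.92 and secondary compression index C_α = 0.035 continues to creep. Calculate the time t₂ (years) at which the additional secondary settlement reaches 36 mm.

t₂ ≈ 32.6 years

S_s = C_α·H/(1+e_p)·log₁₀(t₂/t₁) ⇒ log₁₀(t₂/t₁) = S_s·(1+e_p)/(C_α·H).
log₁₀(t₂/t₁) = 0.036 × (1+0.92) / (0.035×2.4) = 0.8229
t₂ = t₁ × 10^0.8229 = 4.9 × 6.651 = 32.59 years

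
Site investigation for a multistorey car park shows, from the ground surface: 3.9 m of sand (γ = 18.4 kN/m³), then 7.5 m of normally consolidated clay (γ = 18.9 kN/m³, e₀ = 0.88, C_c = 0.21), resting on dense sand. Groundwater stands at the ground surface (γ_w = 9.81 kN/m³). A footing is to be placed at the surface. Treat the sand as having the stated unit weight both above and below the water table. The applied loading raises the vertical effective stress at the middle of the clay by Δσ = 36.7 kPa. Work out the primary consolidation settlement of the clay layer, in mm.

Mid-depth of clay below the ground surface: z = 3.9 + 7.5/2 = 7.65 m.
Total vertical stress at mid-clay: σ_v = 18.4×3.9 + 18.9×3.75 = 142.63 kPa.
Pore pressure: u = 9.81×(7.65 − 0) = 75.047 kPa.
Initial effective stress: σ'_0 = σ_v − u = 142.63 − 75.047 = 67.583 kPa.
Final effective stress: σ'_f = σ'_0 + Δσ = 67.583 + 36.7 = 104.28 kPa.
Normally consolidated clay, so the full stress increment lies on the virgin compression line:
S_c = C_c·H/(1+e₀)·log₁₀(σ'_f/σ'_0) = 0.21×7.5/(1+0.88)×log₁₀(104.28/67.583)
    = 0.83777 × 0.18836 = 0.1578 m

S_c ≈ 158 mm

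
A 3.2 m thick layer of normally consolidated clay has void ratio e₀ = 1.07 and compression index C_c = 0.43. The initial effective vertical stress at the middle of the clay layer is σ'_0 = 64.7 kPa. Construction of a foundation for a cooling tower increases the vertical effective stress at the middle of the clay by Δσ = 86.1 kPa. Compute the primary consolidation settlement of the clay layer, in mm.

Final effective stress: σ'_f = σ'_0 + Δσ = 64.7 + 86.1 = 150.8 kPa.
Normally consolidated clay, so the full stress increment lies on the virgin compression line:
S_c = C_c·H/(1+e₀)·log₁₀(σ'_f/σ'_0) = 0.43×3.2/(1+1.07)×log₁₀(150.8/64.7)
    = 0.66473 × 0.3675 = 0.2443 m

S_c ≈ 244 mm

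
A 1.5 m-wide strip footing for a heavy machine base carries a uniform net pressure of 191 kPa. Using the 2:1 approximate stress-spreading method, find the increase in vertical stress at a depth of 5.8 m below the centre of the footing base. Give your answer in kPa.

By the 2:1 method the load spreads at 1 horizontal : 2 vertical, so at depth z the loaded area has grown by z in each plan dimension:
Δσ = qB/(B+z) = 191×1.5/(1.5+5.8) = 39.247 kPa

Δσ_z ≈ 39.2 kPa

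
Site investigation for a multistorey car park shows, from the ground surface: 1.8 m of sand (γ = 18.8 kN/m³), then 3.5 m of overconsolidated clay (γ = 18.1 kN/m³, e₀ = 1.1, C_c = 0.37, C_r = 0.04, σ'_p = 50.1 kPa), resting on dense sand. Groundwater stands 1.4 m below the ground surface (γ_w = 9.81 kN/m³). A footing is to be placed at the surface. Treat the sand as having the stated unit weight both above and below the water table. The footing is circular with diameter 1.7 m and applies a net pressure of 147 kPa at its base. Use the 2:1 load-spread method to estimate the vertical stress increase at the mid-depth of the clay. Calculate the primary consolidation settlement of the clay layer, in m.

S_c ≈ 0.051 m

Mid-depth of clay below the ground surface: z = 1.8 + 3.5/2 = 3.55 m.
Total vertical stress at mid-clay: σ_v = 18.8×1.8 + 18.1×1.75 = 65.515 kPa.
Pore pressure: u = 9.81×(3.55 − 1.4) = 21.091 kPa.
Initial effective stress: σ'_0 = σ_v − u = 65.515 − 21.091 = 44.424 kPa.
Stress increase at mid-clay by the 2:1 spreading method:
Δσ ≈ qD²/(D+z)² = 147×1.7²/(1.7+3.55)² = 15.413 kPa
Final effective stress: σ'_f = 44.424 + 15.413 = 59.837 kPa.
σ'_f = 59.837 > σ'_p = 50.1 kPa, so the stress path crosses the preconsolidation pressure — recompression up to σ'_p, then virgin compression beyond:
S_c = H/(1+e₀)·[C_r·log₁₀(σ'_p/σ'_0) + C_c·log₁₀(σ'_f/σ'_p)]
    = 3.5/2.1 × [0.04×log₁₀(50.1/44.424) + 0.37×log₁₀(59.837/50.1)]
    = 1.6667 × [0.0020888 + 0.028539] = 0.05105 m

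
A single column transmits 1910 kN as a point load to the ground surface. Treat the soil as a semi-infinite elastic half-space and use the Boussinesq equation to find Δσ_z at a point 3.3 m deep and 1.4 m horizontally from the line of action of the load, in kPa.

Δσ_z ≈ 55.4 kPa

Boussinesq vertical stress below a point load on an elastic half-space:
Δσ_z = 3P/(2πz²) · [1 + (r/z)²]^(−5/2)
r/z = 1.4/3.3 = 0.42424; [1+(r/z)²]^(−5/2) = 0.66117.
Δσ_z = 3×1910/(2π×3.3²) × 0.66117 = 83.743 × 0.66117 = 55.37 kPa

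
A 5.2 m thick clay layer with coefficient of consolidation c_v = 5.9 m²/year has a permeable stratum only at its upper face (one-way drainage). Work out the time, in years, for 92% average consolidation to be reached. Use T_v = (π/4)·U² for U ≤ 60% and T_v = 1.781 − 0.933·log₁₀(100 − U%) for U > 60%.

Drainage path length: H_d = H = 5.2 m (single drainage).
U > 60%: T_v = 1.781 − 0.933·log₁₀(100 − 92) = 0.93842.
t = T_v·H_d²/c_v = 0.93842×5.2²/5.9 = 4.301 years.

t ≈ 4.3 years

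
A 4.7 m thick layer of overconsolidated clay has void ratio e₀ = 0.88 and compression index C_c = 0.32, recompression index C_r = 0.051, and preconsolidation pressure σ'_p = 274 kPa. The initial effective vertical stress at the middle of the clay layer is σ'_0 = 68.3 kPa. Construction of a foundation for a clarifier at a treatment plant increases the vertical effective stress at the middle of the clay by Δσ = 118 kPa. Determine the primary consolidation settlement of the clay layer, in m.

Final effective stress: σ'_f = 68.3 + 118 = 186.3 kPa.
σ'_f = 186.3 ≤ σ'_p = 274 kPa, so the clay remains overconsolidated and only the recompression index applies:
S_c = C_r·H/(1+e₀)·log₁₀(σ'_f/σ'_0) = 0.051×4.7/1.88×log₁₀(186.3/68.3)
    = 0.1275 × 0.43579 = 0.05556 m

S_c ≈ 0.0556 m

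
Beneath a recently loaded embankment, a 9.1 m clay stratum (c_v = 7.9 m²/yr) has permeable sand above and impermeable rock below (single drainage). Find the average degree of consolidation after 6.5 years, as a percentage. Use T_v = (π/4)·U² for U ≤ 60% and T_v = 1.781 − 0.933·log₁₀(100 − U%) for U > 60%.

U ≈ 82.5 %

Drainage path length: H_d = H = 9.1 m (single drainage).
T_v = c_v·t/H_d² = 7.9×6.5/9.1² = 0.62009.
T_v = 0.62009 corresponds to the U > 60% branch:
U = 1 − 10^((1.781 − T_v)/0.933)/100 = 0.8245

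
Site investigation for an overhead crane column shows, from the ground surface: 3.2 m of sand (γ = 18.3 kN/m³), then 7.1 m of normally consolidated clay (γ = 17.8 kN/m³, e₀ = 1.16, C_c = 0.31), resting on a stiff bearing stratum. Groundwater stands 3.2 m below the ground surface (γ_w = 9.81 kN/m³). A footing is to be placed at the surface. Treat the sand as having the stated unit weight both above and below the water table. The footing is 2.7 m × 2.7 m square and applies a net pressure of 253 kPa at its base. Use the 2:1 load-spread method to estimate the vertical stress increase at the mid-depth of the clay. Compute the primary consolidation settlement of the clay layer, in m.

S_c ≈ 0.0943 m

Mid-depth of clay below the ground surface: z = 3.2 + 7.1/2 = 6.75 m.
Total vertical stress at mid-clay: σ_v = 18.3×3.2 + 17.8×3.55 = 121.75 kPa.
Pore pressure: u = 9.81×(6.75 − 3.2) = 34.825 kPa.
Initial effective stress: σ'_0 = σ_v − u = 121.75 − 34.825 = 86.925 kPa.
Stress increase at mid-clay by the 2:1 spreading method:
Δσ = qBL/((B+z)(L+z)) = 253×2.7×2.7/((2.7+6.75)(2.7+6.75)) = 20.653 kPa
Final effective stress: σ'_f = σ'_0 + Δσ = 86.925 + 20.653 = 107.58 kPa.
Normally consolidated clay, so the full stress increment lies on the virgin compression line:
S_c = C_c·H/(1+e₀)·log₁₀(σ'_f/σ'_0) = 0.31×7.1/(1+1.16)×log₁₀(107.58/86.925)
    = 1.019 × 0.092587 = 0.09435 m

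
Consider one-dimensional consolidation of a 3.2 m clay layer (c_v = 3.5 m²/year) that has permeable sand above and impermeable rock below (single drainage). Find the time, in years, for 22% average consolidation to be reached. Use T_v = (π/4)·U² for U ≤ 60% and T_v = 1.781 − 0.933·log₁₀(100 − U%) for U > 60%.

Drainage path length: H_d = H = 3.2 m (single drainage).
U ≤ 60%: T_v = (π/4)·U² = (π/4)×0.22² = 0.038013.
t = T_v·H_d²/c_v = 0.038013×3.2²/3.5 = 0.1112 years.

t ≈ 0.111 years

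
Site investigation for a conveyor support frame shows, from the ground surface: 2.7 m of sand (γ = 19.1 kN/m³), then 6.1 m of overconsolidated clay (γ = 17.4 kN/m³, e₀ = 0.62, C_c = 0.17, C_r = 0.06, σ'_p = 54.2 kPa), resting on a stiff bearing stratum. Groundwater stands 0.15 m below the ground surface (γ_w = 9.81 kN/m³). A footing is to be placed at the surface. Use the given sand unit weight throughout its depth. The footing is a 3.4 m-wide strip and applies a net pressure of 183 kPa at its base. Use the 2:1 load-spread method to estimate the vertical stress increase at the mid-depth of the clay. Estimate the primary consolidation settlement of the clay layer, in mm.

Mid-depth of clay below the ground surface: z = 2.7 + 6.1/2 = 5.75 m.
Total vertical stress at mid-clay: σ_v = 19.1×2.7 + 17.4×3.05 = 104.64 kPa.
Pore pressure: u = 9.81×(5.75 − 0.15) = 54.936 kPa.
Initial effective stress: σ'_0 = σ_v − u = 104.64 − 54.936 = 49.704 kPa.
Stress increase at mid-clay by the 2:1 spreading method:
Δσ = qB/(B+z) = 183×3.4/(3.4+5.75) = 68 kPa
Final effective stress: σ'_f = 49.704 + 68 = 117.7 kPa.
σ'_f = 117.7 > σ'_p = 54.2 kPa, so the stress path crosses the preconsolidation pressure — recompression up to σ'_p, then virgin compression beyond:
S_c = H/(1+e₀)·[C_r·log₁₀(σ'_p/σ'_0) + C_c·log₁₀(σ'_f/σ'_p)]
    = 6.1/1.62 × [0.06×log₁₀(54.2/49.704) + 0.17×log₁₀(117.7/54.2)]
    = 3.7654 × [0.0022565 + 0.057252] = 0.2241 m

S_c ≈ 224 mm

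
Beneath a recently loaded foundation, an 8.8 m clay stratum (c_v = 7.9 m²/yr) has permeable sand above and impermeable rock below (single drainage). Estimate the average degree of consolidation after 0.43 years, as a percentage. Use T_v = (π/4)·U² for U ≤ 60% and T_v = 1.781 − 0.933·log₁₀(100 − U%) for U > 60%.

U ≈ 23.6 %

Drainage path length: H_d = H = 8.8 m (single drainage).
T_v = c_v·t/H_d² = 7.9×0.43/8.8² = 0.043866.
T_v = 0.043866 corresponds to the U ≤ 60% branch:
U = √(4T_v/π) = 0.2363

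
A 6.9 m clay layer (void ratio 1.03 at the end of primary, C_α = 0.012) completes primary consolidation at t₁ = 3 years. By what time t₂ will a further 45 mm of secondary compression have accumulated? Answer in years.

t₂ ≈ 38.1 years

S_s = C_α·H/(1+e_p)·log₁₀(t₂/t₁) ⇒ log₁₀(t₂/t₁) = S_s·(1+e_p)/(C_α·H).
log₁₀(t₂/t₁) = 0.045 × (1+1.03) / (0.012×6.9) = 1.103
t₂ = t₁ × 10^1.103 = 3 × 12.68 = 38.05 years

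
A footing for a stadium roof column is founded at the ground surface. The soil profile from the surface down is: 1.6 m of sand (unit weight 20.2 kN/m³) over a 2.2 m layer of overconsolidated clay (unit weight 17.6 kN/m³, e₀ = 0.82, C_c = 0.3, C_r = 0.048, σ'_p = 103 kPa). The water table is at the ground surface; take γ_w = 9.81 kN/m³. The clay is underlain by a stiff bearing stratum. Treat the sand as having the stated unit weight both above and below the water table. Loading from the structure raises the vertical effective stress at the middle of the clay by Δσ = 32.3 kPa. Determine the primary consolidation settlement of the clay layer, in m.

S_c ≈ 0.0208 m

Mid-depth of clay below the ground surface: z = 1.6 + 2.2/2 = 2.7 m.
Total vertical stress at mid-clay: σ_v = 20.2×1.6 + 17.6×1.1 = 51.68 kPa.
Pore pressure: u = 9.81×(2.7 − 0) = 26.487 kPa.
Initial effective stress: σ'_0 = σ_v − u = 51.68 − 26.487 = 25.193 kPa.
Final effective stress: σ'_f = 25.193 + 32.3 = 57.493 kPa.
σ'_f = 57.493 ≤ σ'_p = 103 kPa, so the clay remains overconsolidated and only the recompression index applies:
S_c = C_r·H/(1+e₀)·log₁₀(σ'_f/σ'_0) = 0.048×2.2/1.82×log₁₀(57.493/25.193)
    = 0.058022 × 0.35834 = 0.02079 m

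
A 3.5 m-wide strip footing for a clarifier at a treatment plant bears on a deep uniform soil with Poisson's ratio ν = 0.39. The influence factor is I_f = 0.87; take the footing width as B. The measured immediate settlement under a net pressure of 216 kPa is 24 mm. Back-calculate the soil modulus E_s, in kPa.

E_s ≈ 23200 kPa

S_e = q·B·(1−ν²)/E_s · I_f  ⇒  E_s = q·B·(1−ν²)·I_f / S_e.
E_s = 216 × 3.5 × 0.8479 × 0.87 / 0.024 = 23240 kPa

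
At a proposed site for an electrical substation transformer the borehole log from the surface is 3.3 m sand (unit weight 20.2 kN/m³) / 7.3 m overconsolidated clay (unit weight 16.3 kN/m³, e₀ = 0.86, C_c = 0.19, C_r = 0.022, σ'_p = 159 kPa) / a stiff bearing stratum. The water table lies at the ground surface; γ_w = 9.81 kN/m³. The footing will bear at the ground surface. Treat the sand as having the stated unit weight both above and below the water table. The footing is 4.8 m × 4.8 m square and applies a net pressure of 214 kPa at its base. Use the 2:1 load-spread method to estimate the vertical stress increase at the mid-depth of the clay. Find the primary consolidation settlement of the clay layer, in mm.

S_c ≈ 18 mm

Mid-depth of clay below the ground surface: z = 3.3 + 7.3/2 = 6.95 m.
Total vertical stress at mid-clay: σ_v = 20.2×3.3 + 16.3×3.65 = 126.16 kPa.
Pore pressure: u = 9.81×(6.95 − 0) = 68.18 kPa.
Initial effective stress: σ'_0 = σ_v − u = 126.16 − 68.18 = 57.98 kPa.
Stress increase at mid-clay by the 2:1 spreading method:
Δσ = qBL/((B+z)(L+z)) = 214×4.8×4.8/((4.8+6.95)(4.8+6.95)) = 35.713 kPa
Final effective stress: σ'_f = 57.98 + 35.713 = 93.693 kPa.
σ'_f = 93.693 ≤ σ'_p = 159 kPa, so the clay remains overconsolidated and only the recompression index applies:
S_c = C_r·H/(1+e₀)·log₁₀(σ'_f/σ'_0) = 0.022×7.3/1.86×log₁₀(93.693/57.98)
    = 0.086343 × 0.20843 = 0.018 m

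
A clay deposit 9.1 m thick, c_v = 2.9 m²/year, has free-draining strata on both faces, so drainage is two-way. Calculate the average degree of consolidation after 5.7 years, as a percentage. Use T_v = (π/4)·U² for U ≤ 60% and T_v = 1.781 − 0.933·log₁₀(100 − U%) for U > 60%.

U ≈ 88.7 %

Drainage path length: H_d = H/2 = 4.55 m (double drainage).
T_v = c_v·t/H_d² = 2.9×5.7/4.55² = 0.79845.
T_v = 0.79845 corresponds to the U > 60% branch:
U = 1 − 10^((1.781 − T_v)/0.933)/100 = 0.887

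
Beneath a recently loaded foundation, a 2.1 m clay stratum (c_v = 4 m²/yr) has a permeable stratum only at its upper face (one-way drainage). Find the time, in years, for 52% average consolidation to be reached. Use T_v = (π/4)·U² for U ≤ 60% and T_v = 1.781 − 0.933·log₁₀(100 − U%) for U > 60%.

Drainage path length: H_d = H = 2.1 m (single drainage).
U ≤ 60%: T_v = (π/4)·U² = (π/4)×0.52² = 0.21237.
t = T_v·H_d²/c_v = 0.21237×2.1²/4 = 0.2341 years.

t ≈ 0.234 years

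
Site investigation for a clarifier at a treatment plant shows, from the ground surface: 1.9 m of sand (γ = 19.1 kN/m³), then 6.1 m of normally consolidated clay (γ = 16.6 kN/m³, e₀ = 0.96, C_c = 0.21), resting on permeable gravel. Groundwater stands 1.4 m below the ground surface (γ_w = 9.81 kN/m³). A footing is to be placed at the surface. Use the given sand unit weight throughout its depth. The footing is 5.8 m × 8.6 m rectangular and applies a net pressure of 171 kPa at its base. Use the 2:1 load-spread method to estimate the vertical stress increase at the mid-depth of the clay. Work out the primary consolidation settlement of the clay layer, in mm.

S_c ≈ 214 mm

Mid-depth of clay below the ground surface: z = 1.9 + 6.1/2 = 4.95 m.
Total vertical stress at mid-clay: σ_v = 19.1×1.9 + 16.6×3.05 = 86.92 kPa.
Pore pressure: u = 9.81×(4.95 − 1.4) = 34.825 kPa.
Initial effective stress: σ'_0 = σ_v − u = 86.92 − 34.825 = 52.095 kPa.
Stress increase at mid-clay by the 2:1 spreading method:
Δσ = qBL/((B+z)(L+z)) = 171×5.8×8.6/((5.8+4.95)(8.6+4.95)) = 58.556 kPa
Final effective stress: σ'_f = σ'_0 + Δσ = 52.095 + 58.556 = 110.65 kPa.
Normally consolidated clay, so the full stress increment lies on the virgin compression line:
S_c = C_c·H/(1+e₀)·log₁₀(σ'_f/σ'_0) = 0.21×6.1/(1+0.96)×log₁₀(110.65/52.095)
    = 0.65357 × 0.32716 = 0.2138 m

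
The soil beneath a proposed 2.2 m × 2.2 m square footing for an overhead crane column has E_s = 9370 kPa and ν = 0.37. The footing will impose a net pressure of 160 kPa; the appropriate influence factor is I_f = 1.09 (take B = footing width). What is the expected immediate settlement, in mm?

Immediate (elastic) settlement: S_e = q·B·(1−ν²)/E_s · I_f.
S_e = 160 × 2.2 × (1 − 0.37²) / 9370 × 1.09
    = 160 × 2.2 × 0.8631 / 9370 × 1.09
    = 0.03534 m = 35.34 mm

S_e ≈ 35.3 mm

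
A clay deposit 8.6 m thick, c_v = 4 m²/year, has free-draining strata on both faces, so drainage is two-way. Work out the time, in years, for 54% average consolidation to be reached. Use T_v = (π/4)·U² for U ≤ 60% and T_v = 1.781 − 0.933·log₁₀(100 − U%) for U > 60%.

t ≈ 1.06 years

Drainage path length: H_d = H/2 = 4.3 m (double drainage).
U ≤ 60%: T_v = (π/4)·U² = (π/4)×0.54² = 0.22902.
t = T_v·H_d²/c_v = 0.22902×4.3²/4 = 1.059 years.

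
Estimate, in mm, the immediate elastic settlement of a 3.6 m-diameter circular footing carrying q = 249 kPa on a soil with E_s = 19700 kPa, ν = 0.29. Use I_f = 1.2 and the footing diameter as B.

Immediate (elastic) settlement: S_e = q·B·(1−ν²)/E_s · I_f.
S_e = 249 × 3.6 × (1 − 0.29²) / 19700 × 1.2
    = 249 × 3.6 × 0.9159 / 19700 × 1.2
    = 0.05001 m = 50.01 mm

S_e ≈ 50 mm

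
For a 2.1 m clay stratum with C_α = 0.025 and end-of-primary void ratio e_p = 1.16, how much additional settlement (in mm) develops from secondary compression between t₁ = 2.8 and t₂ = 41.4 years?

Secondary compression: S_s = C_α·H/(1+e_p)·log₁₀(t₂/t₁)
S_s = 0.025×2.1/(1+1.16)×log₁₀(41.4/2.8)
    = 0.02431 × 1.17 = 0.02843 m

S_s ≈ 28.4 mm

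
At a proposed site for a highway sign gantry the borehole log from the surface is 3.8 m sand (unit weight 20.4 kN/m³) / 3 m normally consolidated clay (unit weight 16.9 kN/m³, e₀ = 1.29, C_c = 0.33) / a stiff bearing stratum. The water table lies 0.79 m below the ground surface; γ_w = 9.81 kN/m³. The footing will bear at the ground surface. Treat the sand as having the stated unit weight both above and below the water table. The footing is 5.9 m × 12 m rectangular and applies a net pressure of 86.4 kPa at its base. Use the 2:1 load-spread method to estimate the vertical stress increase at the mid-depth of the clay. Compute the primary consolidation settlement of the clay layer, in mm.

Mid-depth of clay below the ground surface: z = 3.8 + 3/2 = 5.3 m.
Total vertical stress at mid-clay: σ_v = 20.4×3.8 + 16.9×1.5 = 102.87 kPa.
Pore pressure: u = 9.81×(5.3 − 0.79) = 44.243 kPa.
Initial effective stress: σ'_0 = σ_v − u = 102.87 − 44.243 = 58.627 kPa.
Stress increase at mid-clay by the 2:1 spreading method:
Δσ = qBL/((B+z)(L+z)) = 86.4×5.9×12/((5.9+5.3)(12+5.3)) = 31.571 kPa
Final effective stress: σ'_f = σ'_0 + Δσ = 58.627 + 31.571 = 90.198 kPa.
Normally consolidated clay, so the full stress increment lies on the virgin compression line:
S_c = C_c·H/(1+e₀)·log₁₀(σ'_f/σ'_0) = 0.33×3/(1+1.29)×log₁₀(90.198/58.627)
    = 0.43231 × 0.1871 = 0.08089 m

S_c ≈ 80.9 mm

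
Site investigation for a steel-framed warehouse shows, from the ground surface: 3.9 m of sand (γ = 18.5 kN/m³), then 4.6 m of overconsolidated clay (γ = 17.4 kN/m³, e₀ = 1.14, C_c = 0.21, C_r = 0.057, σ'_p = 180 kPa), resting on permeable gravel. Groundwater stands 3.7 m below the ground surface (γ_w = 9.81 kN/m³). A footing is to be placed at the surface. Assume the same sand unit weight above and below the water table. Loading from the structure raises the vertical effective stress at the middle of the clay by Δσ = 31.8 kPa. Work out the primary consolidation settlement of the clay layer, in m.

Mid-depth of clay below the ground surface: z = 3.9 + 4.6/2 = 6.2 m.
Total vertical stress at mid-clay: σ_v = 18.5×3.9 + 17.4×2.3 = 112.17 kPa.
Pore pressure: u = 9.81×(6.2 − 3.7) = 24.525 kPa.
Initial effective stress: σ'_0 = σ_v − u = 112.17 − 24.525 = 87.645 kPa.
Final effective stress: σ'_f = 87.645 + 31.8 = 119.44 kPa.
σ'_f = 119.44 ≤ σ'_p = 180 kPa, so the clay remains overconsolidated and only the recompression index applies:
S_c = C_r·H/(1+e₀)·log₁₀(σ'_f/σ'_0) = 0.057×4.6/2.14×log₁₀(119.44/87.645)
    = 0.12252 × 0.13442 = 0.01647 m

S_c ≈ 0.0165 m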